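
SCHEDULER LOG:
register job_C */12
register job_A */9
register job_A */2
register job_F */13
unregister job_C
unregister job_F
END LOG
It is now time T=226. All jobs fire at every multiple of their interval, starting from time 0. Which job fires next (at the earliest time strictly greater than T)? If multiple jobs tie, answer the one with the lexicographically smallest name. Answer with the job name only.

Op 1: register job_C */12 -> active={job_C:*/12}
Op 2: register job_A */9 -> active={job_A:*/9, job_C:*/12}
Op 3: register job_A */2 -> active={job_A:*/2, job_C:*/12}
Op 4: register job_F */13 -> active={job_A:*/2, job_C:*/12, job_F:*/13}
Op 5: unregister job_C -> active={job_A:*/2, job_F:*/13}
Op 6: unregister job_F -> active={job_A:*/2}
  job_A: interval 2, next fire after T=226 is 228
Earliest = 228, winner (lex tiebreak) = job_A

Answer: job_A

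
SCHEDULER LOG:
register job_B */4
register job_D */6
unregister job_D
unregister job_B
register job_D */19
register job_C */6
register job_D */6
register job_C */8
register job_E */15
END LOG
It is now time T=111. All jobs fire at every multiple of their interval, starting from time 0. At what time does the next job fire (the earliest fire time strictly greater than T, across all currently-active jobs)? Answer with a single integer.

Answer: 112

Derivation:
Op 1: register job_B */4 -> active={job_B:*/4}
Op 2: register job_D */6 -> active={job_B:*/4, job_D:*/6}
Op 3: unregister job_D -> active={job_B:*/4}
Op 4: unregister job_B -> active={}
Op 5: register job_D */19 -> active={job_D:*/19}
Op 6: register job_C */6 -> active={job_C:*/6, job_D:*/19}
Op 7: register job_D */6 -> active={job_C:*/6, job_D:*/6}
Op 8: register job_C */8 -> active={job_C:*/8, job_D:*/6}
Op 9: register job_E */15 -> active={job_C:*/8, job_D:*/6, job_E:*/15}
  job_C: interval 8, next fire after T=111 is 112
  job_D: interval 6, next fire after T=111 is 114
  job_E: interval 15, next fire after T=111 is 120
Earliest fire time = 112 (job job_C)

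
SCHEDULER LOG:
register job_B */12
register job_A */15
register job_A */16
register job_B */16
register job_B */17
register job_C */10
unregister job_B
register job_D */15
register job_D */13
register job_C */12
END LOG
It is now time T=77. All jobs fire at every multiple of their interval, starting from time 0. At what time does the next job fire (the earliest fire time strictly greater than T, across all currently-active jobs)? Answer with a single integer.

Answer: 78

Derivation:
Op 1: register job_B */12 -> active={job_B:*/12}
Op 2: register job_A */15 -> active={job_A:*/15, job_B:*/12}
Op 3: register job_A */16 -> active={job_A:*/16, job_B:*/12}
Op 4: register job_B */16 -> active={job_A:*/16, job_B:*/16}
Op 5: register job_B */17 -> active={job_A:*/16, job_B:*/17}
Op 6: register job_C */10 -> active={job_A:*/16, job_B:*/17, job_C:*/10}
Op 7: unregister job_B -> active={job_A:*/16, job_C:*/10}
Op 8: register job_D */15 -> active={job_A:*/16, job_C:*/10, job_D:*/15}
Op 9: register job_D */13 -> active={job_A:*/16, job_C:*/10, job_D:*/13}
Op 10: register job_C */12 -> active={job_A:*/16, job_C:*/12, job_D:*/13}
  job_A: interval 16, next fire after T=77 is 80
  job_C: interval 12, next fire after T=77 is 84
  job_D: interval 13, next fire after T=77 is 78
Earliest fire time = 78 (job job_D)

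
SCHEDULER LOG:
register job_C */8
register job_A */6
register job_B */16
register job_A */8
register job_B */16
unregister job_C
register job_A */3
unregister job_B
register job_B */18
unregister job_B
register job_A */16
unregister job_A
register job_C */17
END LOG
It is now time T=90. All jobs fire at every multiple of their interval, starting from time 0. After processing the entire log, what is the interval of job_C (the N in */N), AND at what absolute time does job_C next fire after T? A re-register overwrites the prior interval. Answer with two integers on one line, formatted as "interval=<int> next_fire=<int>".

Op 1: register job_C */8 -> active={job_C:*/8}
Op 2: register job_A */6 -> active={job_A:*/6, job_C:*/8}
Op 3: register job_B */16 -> active={job_A:*/6, job_B:*/16, job_C:*/8}
Op 4: register job_A */8 -> active={job_A:*/8, job_B:*/16, job_C:*/8}
Op 5: register job_B */16 -> active={job_A:*/8, job_B:*/16, job_C:*/8}
Op 6: unregister job_C -> active={job_A:*/8, job_B:*/16}
Op 7: register job_A */3 -> active={job_A:*/3, job_B:*/16}
Op 8: unregister job_B -> active={job_A:*/3}
Op 9: register job_B */18 -> active={job_A:*/3, job_B:*/18}
Op 10: unregister job_B -> active={job_A:*/3}
Op 11: register job_A */16 -> active={job_A:*/16}
Op 12: unregister job_A -> active={}
Op 13: register job_C */17 -> active={job_C:*/17}
Final interval of job_C = 17
Next fire of job_C after T=90: (90//17+1)*17 = 102

Answer: interval=17 next_fire=102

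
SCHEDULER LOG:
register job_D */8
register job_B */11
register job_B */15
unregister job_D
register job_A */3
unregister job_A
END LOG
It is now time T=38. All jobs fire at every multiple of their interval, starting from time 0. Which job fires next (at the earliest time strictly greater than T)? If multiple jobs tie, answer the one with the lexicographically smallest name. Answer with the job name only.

Answer: job_B

Derivation:
Op 1: register job_D */8 -> active={job_D:*/8}
Op 2: register job_B */11 -> active={job_B:*/11, job_D:*/8}
Op 3: register job_B */15 -> active={job_B:*/15, job_D:*/8}
Op 4: unregister job_D -> active={job_B:*/15}
Op 5: register job_A */3 -> active={job_A:*/3, job_B:*/15}
Op 6: unregister job_A -> active={job_B:*/15}
  job_B: interval 15, next fire after T=38 is 45
Earliest = 45, winner (lex tiebreak) = job_B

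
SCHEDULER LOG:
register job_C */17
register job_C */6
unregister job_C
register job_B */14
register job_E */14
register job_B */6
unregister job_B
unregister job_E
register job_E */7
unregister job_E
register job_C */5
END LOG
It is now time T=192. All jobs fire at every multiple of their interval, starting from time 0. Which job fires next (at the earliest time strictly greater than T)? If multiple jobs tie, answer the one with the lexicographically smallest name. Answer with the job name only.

Answer: job_C

Derivation:
Op 1: register job_C */17 -> active={job_C:*/17}
Op 2: register job_C */6 -> active={job_C:*/6}
Op 3: unregister job_C -> active={}
Op 4: register job_B */14 -> active={job_B:*/14}
Op 5: register job_E */14 -> active={job_B:*/14, job_E:*/14}
Op 6: register job_B */6 -> active={job_B:*/6, job_E:*/14}
Op 7: unregister job_B -> active={job_E:*/14}
Op 8: unregister job_E -> active={}
Op 9: register job_E */7 -> active={job_E:*/7}
Op 10: unregister job_E -> active={}
Op 11: register job_C */5 -> active={job_C:*/5}
  job_C: interval 5, next fire after T=192 is 195
Earliest = 195, winner (lex tiebreak) = job_C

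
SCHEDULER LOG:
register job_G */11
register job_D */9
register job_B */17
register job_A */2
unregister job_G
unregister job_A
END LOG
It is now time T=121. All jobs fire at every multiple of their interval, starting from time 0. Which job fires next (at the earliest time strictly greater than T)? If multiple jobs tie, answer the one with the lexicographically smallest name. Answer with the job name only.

Op 1: register job_G */11 -> active={job_G:*/11}
Op 2: register job_D */9 -> active={job_D:*/9, job_G:*/11}
Op 3: register job_B */17 -> active={job_B:*/17, job_D:*/9, job_G:*/11}
Op 4: register job_A */2 -> active={job_A:*/2, job_B:*/17, job_D:*/9, job_G:*/11}
Op 5: unregister job_G -> active={job_A:*/2, job_B:*/17, job_D:*/9}
Op 6: unregister job_A -> active={job_B:*/17, job_D:*/9}
  job_B: interval 17, next fire after T=121 is 136
  job_D: interval 9, next fire after T=121 is 126
Earliest = 126, winner (lex tiebreak) = job_D

Answer: job_D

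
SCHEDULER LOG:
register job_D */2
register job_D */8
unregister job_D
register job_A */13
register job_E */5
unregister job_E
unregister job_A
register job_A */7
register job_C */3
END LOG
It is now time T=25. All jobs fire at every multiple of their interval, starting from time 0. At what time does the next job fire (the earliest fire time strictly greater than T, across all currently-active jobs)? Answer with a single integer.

Answer: 27

Derivation:
Op 1: register job_D */2 -> active={job_D:*/2}
Op 2: register job_D */8 -> active={job_D:*/8}
Op 3: unregister job_D -> active={}
Op 4: register job_A */13 -> active={job_A:*/13}
Op 5: register job_E */5 -> active={job_A:*/13, job_E:*/5}
Op 6: unregister job_E -> active={job_A:*/13}
Op 7: unregister job_A -> active={}
Op 8: register job_A */7 -> active={job_A:*/7}
Op 9: register job_C */3 -> active={job_A:*/7, job_C:*/3}
  job_A: interval 7, next fire after T=25 is 28
  job_C: interval 3, next fire after T=25 is 27
Earliest fire time = 27 (job job_C)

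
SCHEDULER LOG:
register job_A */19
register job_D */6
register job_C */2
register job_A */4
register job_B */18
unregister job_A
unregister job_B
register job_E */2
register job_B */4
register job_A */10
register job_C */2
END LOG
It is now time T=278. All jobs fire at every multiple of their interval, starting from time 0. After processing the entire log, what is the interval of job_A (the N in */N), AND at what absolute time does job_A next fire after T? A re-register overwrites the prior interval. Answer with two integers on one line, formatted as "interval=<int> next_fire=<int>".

Answer: interval=10 next_fire=280

Derivation:
Op 1: register job_A */19 -> active={job_A:*/19}
Op 2: register job_D */6 -> active={job_A:*/19, job_D:*/6}
Op 3: register job_C */2 -> active={job_A:*/19, job_C:*/2, job_D:*/6}
Op 4: register job_A */4 -> active={job_A:*/4, job_C:*/2, job_D:*/6}
Op 5: register job_B */18 -> active={job_A:*/4, job_B:*/18, job_C:*/2, job_D:*/6}
Op 6: unregister job_A -> active={job_B:*/18, job_C:*/2, job_D:*/6}
Op 7: unregister job_B -> active={job_C:*/2, job_D:*/6}
Op 8: register job_E */2 -> active={job_C:*/2, job_D:*/6, job_E:*/2}
Op 9: register job_B */4 -> active={job_B:*/4, job_C:*/2, job_D:*/6, job_E:*/2}
Op 10: register job_A */10 -> active={job_A:*/10, job_B:*/4, job_C:*/2, job_D:*/6, job_E:*/2}
Op 11: register job_C */2 -> active={job_A:*/10, job_B:*/4, job_C:*/2, job_D:*/6, job_E:*/2}
Final interval of job_A = 10
Next fire of job_A after T=278: (278//10+1)*10 = 280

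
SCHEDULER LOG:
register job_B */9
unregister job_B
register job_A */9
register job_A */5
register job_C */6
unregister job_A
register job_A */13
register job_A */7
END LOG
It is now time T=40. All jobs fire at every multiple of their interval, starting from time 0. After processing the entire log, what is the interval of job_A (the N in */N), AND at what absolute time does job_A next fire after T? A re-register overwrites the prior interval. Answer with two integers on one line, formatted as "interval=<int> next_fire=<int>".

Answer: interval=7 next_fire=42

Derivation:
Op 1: register job_B */9 -> active={job_B:*/9}
Op 2: unregister job_B -> active={}
Op 3: register job_A */9 -> active={job_A:*/9}
Op 4: register job_A */5 -> active={job_A:*/5}
Op 5: register job_C */6 -> active={job_A:*/5, job_C:*/6}
Op 6: unregister job_A -> active={job_C:*/6}
Op 7: register job_A */13 -> active={job_A:*/13, job_C:*/6}
Op 8: register job_A */7 -> active={job_A:*/7, job_C:*/6}
Final interval of job_A = 7
Next fire of job_A after T=40: (40//7+1)*7 = 42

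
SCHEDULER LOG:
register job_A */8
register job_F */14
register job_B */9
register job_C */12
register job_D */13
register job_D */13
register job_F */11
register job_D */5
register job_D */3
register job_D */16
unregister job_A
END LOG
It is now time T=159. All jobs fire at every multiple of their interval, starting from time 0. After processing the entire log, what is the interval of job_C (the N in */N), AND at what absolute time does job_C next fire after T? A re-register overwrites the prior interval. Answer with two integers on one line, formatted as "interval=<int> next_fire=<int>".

Op 1: register job_A */8 -> active={job_A:*/8}
Op 2: register job_F */14 -> active={job_A:*/8, job_F:*/14}
Op 3: register job_B */9 -> active={job_A:*/8, job_B:*/9, job_F:*/14}
Op 4: register job_C */12 -> active={job_A:*/8, job_B:*/9, job_C:*/12, job_F:*/14}
Op 5: register job_D */13 -> active={job_A:*/8, job_B:*/9, job_C:*/12, job_D:*/13, job_F:*/14}
Op 6: register job_D */13 -> active={job_A:*/8, job_B:*/9, job_C:*/12, job_D:*/13, job_F:*/14}
Op 7: register job_F */11 -> active={job_A:*/8, job_B:*/9, job_C:*/12, job_D:*/13, job_F:*/11}
Op 8: register job_D */5 -> active={job_A:*/8, job_B:*/9, job_C:*/12, job_D:*/5, job_F:*/11}
Op 9: register job_D */3 -> active={job_A:*/8, job_B:*/9, job_C:*/12, job_D:*/3, job_F:*/11}
Op 10: register job_D */16 -> active={job_A:*/8, job_B:*/9, job_C:*/12, job_D:*/16, job_F:*/11}
Op 11: unregister job_A -> active={job_B:*/9, job_C:*/12, job_D:*/16, job_F:*/11}
Final interval of job_C = 12
Next fire of job_C after T=159: (159//12+1)*12 = 168

Answer: interval=12 next_fire=168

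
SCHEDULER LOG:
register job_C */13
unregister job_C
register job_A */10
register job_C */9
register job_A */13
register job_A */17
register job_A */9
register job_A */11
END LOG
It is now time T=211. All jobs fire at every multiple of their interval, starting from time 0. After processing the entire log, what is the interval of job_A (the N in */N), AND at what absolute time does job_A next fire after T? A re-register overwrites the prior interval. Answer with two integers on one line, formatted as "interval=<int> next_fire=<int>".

Answer: interval=11 next_fire=220

Derivation:
Op 1: register job_C */13 -> active={job_C:*/13}
Op 2: unregister job_C -> active={}
Op 3: register job_A */10 -> active={job_A:*/10}
Op 4: register job_C */9 -> active={job_A:*/10, job_C:*/9}
Op 5: register job_A */13 -> active={job_A:*/13, job_C:*/9}
Op 6: register job_A */17 -> active={job_A:*/17, job_C:*/9}
Op 7: register job_A */9 -> active={job_A:*/9, job_C:*/9}
Op 8: register job_A */11 -> active={job_A:*/11, job_C:*/9}
Final interval of job_A = 11
Next fire of job_A after T=211: (211//11+1)*11 = 220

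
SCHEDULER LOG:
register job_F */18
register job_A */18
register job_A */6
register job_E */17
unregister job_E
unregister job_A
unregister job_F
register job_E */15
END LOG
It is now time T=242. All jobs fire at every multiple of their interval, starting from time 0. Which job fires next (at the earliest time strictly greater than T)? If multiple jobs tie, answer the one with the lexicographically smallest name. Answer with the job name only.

Answer: job_E

Derivation:
Op 1: register job_F */18 -> active={job_F:*/18}
Op 2: register job_A */18 -> active={job_A:*/18, job_F:*/18}
Op 3: register job_A */6 -> active={job_A:*/6, job_F:*/18}
Op 4: register job_E */17 -> active={job_A:*/6, job_E:*/17, job_F:*/18}
Op 5: unregister job_E -> active={job_A:*/6, job_F:*/18}
Op 6: unregister job_A -> active={job_F:*/18}
Op 7: unregister job_F -> active={}
Op 8: register job_E */15 -> active={job_E:*/15}
  job_E: interval 15, next fire after T=242 is 255
Earliest = 255, winner (lex tiebreak) = job_E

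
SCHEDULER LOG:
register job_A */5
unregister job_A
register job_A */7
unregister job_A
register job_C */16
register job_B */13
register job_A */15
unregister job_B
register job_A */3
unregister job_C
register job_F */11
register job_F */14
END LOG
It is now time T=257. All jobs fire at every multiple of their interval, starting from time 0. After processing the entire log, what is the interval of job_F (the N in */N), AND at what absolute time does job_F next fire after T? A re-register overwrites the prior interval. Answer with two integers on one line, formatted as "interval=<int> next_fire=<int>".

Op 1: register job_A */5 -> active={job_A:*/5}
Op 2: unregister job_A -> active={}
Op 3: register job_A */7 -> active={job_A:*/7}
Op 4: unregister job_A -> active={}
Op 5: register job_C */16 -> active={job_C:*/16}
Op 6: register job_B */13 -> active={job_B:*/13, job_C:*/16}
Op 7: register job_A */15 -> active={job_A:*/15, job_B:*/13, job_C:*/16}
Op 8: unregister job_B -> active={job_A:*/15, job_C:*/16}
Op 9: register job_A */3 -> active={job_A:*/3, job_C:*/16}
Op 10: unregister job_C -> active={job_A:*/3}
Op 11: register job_F */11 -> active={job_A:*/3, job_F:*/11}
Op 12: register job_F */14 -> active={job_A:*/3, job_F:*/14}
Final interval of job_F = 14
Next fire of job_F after T=257: (257//14+1)*14 = 266

Answer: interval=14 next_fire=266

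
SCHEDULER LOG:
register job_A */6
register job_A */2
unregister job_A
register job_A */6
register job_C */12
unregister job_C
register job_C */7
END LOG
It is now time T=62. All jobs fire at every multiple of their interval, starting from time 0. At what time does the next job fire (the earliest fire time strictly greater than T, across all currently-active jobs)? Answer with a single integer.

Answer: 63

Derivation:
Op 1: register job_A */6 -> active={job_A:*/6}
Op 2: register job_A */2 -> active={job_A:*/2}
Op 3: unregister job_A -> active={}
Op 4: register job_A */6 -> active={job_A:*/6}
Op 5: register job_C */12 -> active={job_A:*/6, job_C:*/12}
Op 6: unregister job_C -> active={job_A:*/6}
Op 7: register job_C */7 -> active={job_A:*/6, job_C:*/7}
  job_A: interval 6, next fire after T=62 is 66
  job_C: interval 7, next fire after T=62 is 63
Earliest fire time = 63 (job job_C)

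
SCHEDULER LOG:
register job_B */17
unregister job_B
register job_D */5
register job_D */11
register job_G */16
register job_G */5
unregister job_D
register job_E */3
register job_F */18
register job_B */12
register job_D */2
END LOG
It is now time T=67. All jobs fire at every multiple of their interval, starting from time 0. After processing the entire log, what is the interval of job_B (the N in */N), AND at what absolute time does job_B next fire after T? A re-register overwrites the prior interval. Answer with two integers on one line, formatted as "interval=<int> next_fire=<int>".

Answer: interval=12 next_fire=72

Derivation:
Op 1: register job_B */17 -> active={job_B:*/17}
Op 2: unregister job_B -> active={}
Op 3: register job_D */5 -> active={job_D:*/5}
Op 4: register job_D */11 -> active={job_D:*/11}
Op 5: register job_G */16 -> active={job_D:*/11, job_G:*/16}
Op 6: register job_G */5 -> active={job_D:*/11, job_G:*/5}
Op 7: unregister job_D -> active={job_G:*/5}
Op 8: register job_E */3 -> active={job_E:*/3, job_G:*/5}
Op 9: register job_F */18 -> active={job_E:*/3, job_F:*/18, job_G:*/5}
Op 10: register job_B */12 -> active={job_B:*/12, job_E:*/3, job_F:*/18, job_G:*/5}
Op 11: register job_D */2 -> active={job_B:*/12, job_D:*/2, job_E:*/3, job_F:*/18, job_G:*/5}
Final interval of job_B = 12
Next fire of job_B after T=67: (67//12+1)*12 = 72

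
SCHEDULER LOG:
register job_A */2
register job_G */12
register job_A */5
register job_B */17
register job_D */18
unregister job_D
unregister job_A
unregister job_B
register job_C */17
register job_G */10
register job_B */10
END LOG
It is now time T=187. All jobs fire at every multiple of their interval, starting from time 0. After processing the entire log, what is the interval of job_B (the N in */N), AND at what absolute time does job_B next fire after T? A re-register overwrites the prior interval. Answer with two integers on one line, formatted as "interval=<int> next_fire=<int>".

Op 1: register job_A */2 -> active={job_A:*/2}
Op 2: register job_G */12 -> active={job_A:*/2, job_G:*/12}
Op 3: register job_A */5 -> active={job_A:*/5, job_G:*/12}
Op 4: register job_B */17 -> active={job_A:*/5, job_B:*/17, job_G:*/12}
Op 5: register job_D */18 -> active={job_A:*/5, job_B:*/17, job_D:*/18, job_G:*/12}
Op 6: unregister job_D -> active={job_A:*/5, job_B:*/17, job_G:*/12}
Op 7: unregister job_A -> active={job_B:*/17, job_G:*/12}
Op 8: unregister job_B -> active={job_G:*/12}
Op 9: register job_C */17 -> active={job_C:*/17, job_G:*/12}
Op 10: register job_G */10 -> active={job_C:*/17, job_G:*/10}
Op 11: register job_B */10 -> active={job_B:*/10, job_C:*/17, job_G:*/10}
Final interval of job_B = 10
Next fire of job_B after T=187: (187//10+1)*10 = 190

Answer: interval=10 next_fire=190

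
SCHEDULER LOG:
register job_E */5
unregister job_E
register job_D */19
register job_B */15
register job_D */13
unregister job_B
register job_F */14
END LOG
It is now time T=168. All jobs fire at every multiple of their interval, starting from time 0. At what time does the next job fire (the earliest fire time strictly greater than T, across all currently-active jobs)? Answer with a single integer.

Op 1: register job_E */5 -> active={job_E:*/5}
Op 2: unregister job_E -> active={}
Op 3: register job_D */19 -> active={job_D:*/19}
Op 4: register job_B */15 -> active={job_B:*/15, job_D:*/19}
Op 5: register job_D */13 -> active={job_B:*/15, job_D:*/13}
Op 6: unregister job_B -> active={job_D:*/13}
Op 7: register job_F */14 -> active={job_D:*/13, job_F:*/14}
  job_D: interval 13, next fire after T=168 is 169
  job_F: interval 14, next fire after T=168 is 182
Earliest fire time = 169 (job job_D)

Answer: 169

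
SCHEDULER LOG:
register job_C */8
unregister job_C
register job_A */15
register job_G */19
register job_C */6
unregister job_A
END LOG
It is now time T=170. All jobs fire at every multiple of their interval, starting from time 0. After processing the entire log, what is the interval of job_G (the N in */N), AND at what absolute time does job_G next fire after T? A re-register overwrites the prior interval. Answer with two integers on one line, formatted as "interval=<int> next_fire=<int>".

Answer: interval=19 next_fire=171

Derivation:
Op 1: register job_C */8 -> active={job_C:*/8}
Op 2: unregister job_C -> active={}
Op 3: register job_A */15 -> active={job_A:*/15}
Op 4: register job_G */19 -> active={job_A:*/15, job_G:*/19}
Op 5: register job_C */6 -> active={job_A:*/15, job_C:*/6, job_G:*/19}
Op 6: unregister job_A -> active={job_C:*/6, job_G:*/19}
Final interval of job_G = 19
Next fire of job_G after T=170: (170//19+1)*19 = 171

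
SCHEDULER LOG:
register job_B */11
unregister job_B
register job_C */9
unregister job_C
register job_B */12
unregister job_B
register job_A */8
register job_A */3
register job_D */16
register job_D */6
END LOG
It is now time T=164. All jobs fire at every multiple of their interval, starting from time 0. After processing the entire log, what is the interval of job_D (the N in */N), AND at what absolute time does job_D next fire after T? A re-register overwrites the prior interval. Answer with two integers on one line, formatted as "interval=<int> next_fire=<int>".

Answer: interval=6 next_fire=168

Derivation:
Op 1: register job_B */11 -> active={job_B:*/11}
Op 2: unregister job_B -> active={}
Op 3: register job_C */9 -> active={job_C:*/9}
Op 4: unregister job_C -> active={}
Op 5: register job_B */12 -> active={job_B:*/12}
Op 6: unregister job_B -> active={}
Op 7: register job_A */8 -> active={job_A:*/8}
Op 8: register job_A */3 -> active={job_A:*/3}
Op 9: register job_D */16 -> active={job_A:*/3, job_D:*/16}
Op 10: register job_D */6 -> active={job_A:*/3, job_D:*/6}
Final interval of job_D = 6
Next fire of job_D after T=164: (164//6+1)*6 = 168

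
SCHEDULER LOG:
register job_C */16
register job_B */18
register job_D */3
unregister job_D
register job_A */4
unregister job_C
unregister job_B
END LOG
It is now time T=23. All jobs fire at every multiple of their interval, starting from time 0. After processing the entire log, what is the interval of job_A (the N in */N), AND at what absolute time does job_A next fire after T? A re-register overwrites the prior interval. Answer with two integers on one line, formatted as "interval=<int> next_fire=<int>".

Op 1: register job_C */16 -> active={job_C:*/16}
Op 2: register job_B */18 -> active={job_B:*/18, job_C:*/16}
Op 3: register job_D */3 -> active={job_B:*/18, job_C:*/16, job_D:*/3}
Op 4: unregister job_D -> active={job_B:*/18, job_C:*/16}
Op 5: register job_A */4 -> active={job_A:*/4, job_B:*/18, job_C:*/16}
Op 6: unregister job_C -> active={job_A:*/4, job_B:*/18}
Op 7: unregister job_B -> active={job_A:*/4}
Final interval of job_A = 4
Next fire of job_A after T=23: (23//4+1)*4 = 24

Answer: interval=4 next_fire=24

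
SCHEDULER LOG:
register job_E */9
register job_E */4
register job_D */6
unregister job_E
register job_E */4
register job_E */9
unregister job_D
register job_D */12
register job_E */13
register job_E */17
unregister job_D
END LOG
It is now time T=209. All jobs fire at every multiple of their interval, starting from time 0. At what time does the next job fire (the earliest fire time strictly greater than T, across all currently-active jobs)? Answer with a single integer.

Op 1: register job_E */9 -> active={job_E:*/9}
Op 2: register job_E */4 -> active={job_E:*/4}
Op 3: register job_D */6 -> active={job_D:*/6, job_E:*/4}
Op 4: unregister job_E -> active={job_D:*/6}
Op 5: register job_E */4 -> active={job_D:*/6, job_E:*/4}
Op 6: register job_E */9 -> active={job_D:*/6, job_E:*/9}
Op 7: unregister job_D -> active={job_E:*/9}
Op 8: register job_D */12 -> active={job_D:*/12, job_E:*/9}
Op 9: register job_E */13 -> active={job_D:*/12, job_E:*/13}
Op 10: register job_E */17 -> active={job_D:*/12, job_E:*/17}
Op 11: unregister job_D -> active={job_E:*/17}
  job_E: interval 17, next fire after T=209 is 221
Earliest fire time = 221 (job job_E)

Answer: 221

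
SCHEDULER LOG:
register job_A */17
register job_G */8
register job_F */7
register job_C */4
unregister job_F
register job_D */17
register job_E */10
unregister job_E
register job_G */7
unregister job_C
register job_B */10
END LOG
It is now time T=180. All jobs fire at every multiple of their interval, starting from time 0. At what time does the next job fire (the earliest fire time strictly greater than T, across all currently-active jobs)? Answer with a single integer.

Op 1: register job_A */17 -> active={job_A:*/17}
Op 2: register job_G */8 -> active={job_A:*/17, job_G:*/8}
Op 3: register job_F */7 -> active={job_A:*/17, job_F:*/7, job_G:*/8}
Op 4: register job_C */4 -> active={job_A:*/17, job_C:*/4, job_F:*/7, job_G:*/8}
Op 5: unregister job_F -> active={job_A:*/17, job_C:*/4, job_G:*/8}
Op 6: register job_D */17 -> active={job_A:*/17, job_C:*/4, job_D:*/17, job_G:*/8}
Op 7: register job_E */10 -> active={job_A:*/17, job_C:*/4, job_D:*/17, job_E:*/10, job_G:*/8}
Op 8: unregister job_E -> active={job_A:*/17, job_C:*/4, job_D:*/17, job_G:*/8}
Op 9: register job_G */7 -> active={job_A:*/17, job_C:*/4, job_D:*/17, job_G:*/7}
Op 10: unregister job_C -> active={job_A:*/17, job_D:*/17, job_G:*/7}
Op 11: register job_B */10 -> active={job_A:*/17, job_B:*/10, job_D:*/17, job_G:*/7}
  job_A: interval 17, next fire after T=180 is 187
  job_B: interval 10, next fire after T=180 is 190
  job_D: interval 17, next fire after T=180 is 187
  job_G: interval 7, next fire after T=180 is 182
Earliest fire time = 182 (job job_G)

Answer: 182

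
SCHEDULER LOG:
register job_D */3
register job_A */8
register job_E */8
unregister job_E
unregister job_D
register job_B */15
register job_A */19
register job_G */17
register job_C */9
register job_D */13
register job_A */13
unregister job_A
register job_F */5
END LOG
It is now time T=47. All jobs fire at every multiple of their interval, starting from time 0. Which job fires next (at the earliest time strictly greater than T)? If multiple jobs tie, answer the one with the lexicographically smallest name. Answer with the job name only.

Answer: job_F

Derivation:
Op 1: register job_D */3 -> active={job_D:*/3}
Op 2: register job_A */8 -> active={job_A:*/8, job_D:*/3}
Op 3: register job_E */8 -> active={job_A:*/8, job_D:*/3, job_E:*/8}
Op 4: unregister job_E -> active={job_A:*/8, job_D:*/3}
Op 5: unregister job_D -> active={job_A:*/8}
Op 6: register job_B */15 -> active={job_A:*/8, job_B:*/15}
Op 7: register job_A */19 -> active={job_A:*/19, job_B:*/15}
Op 8: register job_G */17 -> active={job_A:*/19, job_B:*/15, job_G:*/17}
Op 9: register job_C */9 -> active={job_A:*/19, job_B:*/15, job_C:*/9, job_G:*/17}
Op 10: register job_D */13 -> active={job_A:*/19, job_B:*/15, job_C:*/9, job_D:*/13, job_G:*/17}
Op 11: register job_A */13 -> active={job_A:*/13, job_B:*/15, job_C:*/9, job_D:*/13, job_G:*/17}
Op 12: unregister job_A -> active={job_B:*/15, job_C:*/9, job_D:*/13, job_G:*/17}
Op 13: register job_F */5 -> active={job_B:*/15, job_C:*/9, job_D:*/13, job_F:*/5, job_G:*/17}
  job_B: interval 15, next fire after T=47 is 60
  job_C: interval 9, next fire after T=47 is 54
  job_D: interval 13, next fire after T=47 is 52
  job_F: interval 5, next fire after T=47 is 50
  job_G: interval 17, next fire after T=47 is 51
Earliest = 50, winner (lex tiebreak) = job_F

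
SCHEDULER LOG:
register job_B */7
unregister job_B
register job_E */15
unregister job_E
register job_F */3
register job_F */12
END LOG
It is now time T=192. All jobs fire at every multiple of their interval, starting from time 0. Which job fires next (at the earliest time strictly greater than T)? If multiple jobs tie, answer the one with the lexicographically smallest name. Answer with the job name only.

Op 1: register job_B */7 -> active={job_B:*/7}
Op 2: unregister job_B -> active={}
Op 3: register job_E */15 -> active={job_E:*/15}
Op 4: unregister job_E -> active={}
Op 5: register job_F */3 -> active={job_F:*/3}
Op 6: register job_F */12 -> active={job_F:*/12}
  job_F: interval 12, next fire after T=192 is 204
Earliest = 204, winner (lex tiebreak) = job_F

Answer: job_F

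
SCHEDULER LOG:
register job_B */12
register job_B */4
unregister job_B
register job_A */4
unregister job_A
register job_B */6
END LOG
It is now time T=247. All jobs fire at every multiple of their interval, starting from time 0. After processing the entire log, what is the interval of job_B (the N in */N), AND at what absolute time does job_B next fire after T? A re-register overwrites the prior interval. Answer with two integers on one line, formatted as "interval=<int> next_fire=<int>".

Answer: interval=6 next_fire=252

Derivation:
Op 1: register job_B */12 -> active={job_B:*/12}
Op 2: register job_B */4 -> active={job_B:*/4}
Op 3: unregister job_B -> active={}
Op 4: register job_A */4 -> active={job_A:*/4}
Op 5: unregister job_A -> active={}
Op 6: register job_B */6 -> active={job_B:*/6}
Final interval of job_B = 6
Next fire of job_B after T=247: (247//6+1)*6 = 252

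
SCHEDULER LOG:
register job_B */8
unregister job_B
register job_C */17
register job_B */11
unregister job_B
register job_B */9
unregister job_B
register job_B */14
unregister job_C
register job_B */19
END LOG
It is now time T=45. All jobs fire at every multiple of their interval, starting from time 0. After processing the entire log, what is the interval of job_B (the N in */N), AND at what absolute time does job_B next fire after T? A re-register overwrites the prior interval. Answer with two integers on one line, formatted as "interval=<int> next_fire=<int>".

Answer: interval=19 next_fire=57

Derivation:
Op 1: register job_B */8 -> active={job_B:*/8}
Op 2: unregister job_B -> active={}
Op 3: register job_C */17 -> active={job_C:*/17}
Op 4: register job_B */11 -> active={job_B:*/11, job_C:*/17}
Op 5: unregister job_B -> active={job_C:*/17}
Op 6: register job_B */9 -> active={job_B:*/9, job_C:*/17}
Op 7: unregister job_B -> active={job_C:*/17}
Op 8: register job_B */14 -> active={job_B:*/14, job_C:*/17}
Op 9: unregister job_C -> active={job_B:*/14}
Op 10: register job_B */19 -> active={job_B:*/19}
Final interval of job_B = 19
Next fire of job_B after T=45: (45//19+1)*19 = 57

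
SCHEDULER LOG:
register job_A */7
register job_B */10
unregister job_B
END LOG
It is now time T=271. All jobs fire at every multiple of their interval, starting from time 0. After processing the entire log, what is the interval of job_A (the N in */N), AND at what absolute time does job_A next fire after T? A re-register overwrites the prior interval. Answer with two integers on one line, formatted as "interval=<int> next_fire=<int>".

Answer: interval=7 next_fire=273

Derivation:
Op 1: register job_A */7 -> active={job_A:*/7}
Op 2: register job_B */10 -> active={job_A:*/7, job_B:*/10}
Op 3: unregister job_B -> active={job_A:*/7}
Final interval of job_A = 7
Next fire of job_A after T=271: (271//7+1)*7 = 273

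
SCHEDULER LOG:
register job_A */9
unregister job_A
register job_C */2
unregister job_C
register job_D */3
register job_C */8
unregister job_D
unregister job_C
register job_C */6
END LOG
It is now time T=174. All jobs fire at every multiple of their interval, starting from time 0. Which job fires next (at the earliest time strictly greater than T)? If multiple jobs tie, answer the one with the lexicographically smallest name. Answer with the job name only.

Answer: job_C

Derivation:
Op 1: register job_A */9 -> active={job_A:*/9}
Op 2: unregister job_A -> active={}
Op 3: register job_C */2 -> active={job_C:*/2}
Op 4: unregister job_C -> active={}
Op 5: register job_D */3 -> active={job_D:*/3}
Op 6: register job_C */8 -> active={job_C:*/8, job_D:*/3}
Op 7: unregister job_D -> active={job_C:*/8}
Op 8: unregister job_C -> active={}
Op 9: register job_C */6 -> active={job_C:*/6}
  job_C: interval 6, next fire after T=174 is 180
Earliest = 180, winner (lex tiebreak) = job_C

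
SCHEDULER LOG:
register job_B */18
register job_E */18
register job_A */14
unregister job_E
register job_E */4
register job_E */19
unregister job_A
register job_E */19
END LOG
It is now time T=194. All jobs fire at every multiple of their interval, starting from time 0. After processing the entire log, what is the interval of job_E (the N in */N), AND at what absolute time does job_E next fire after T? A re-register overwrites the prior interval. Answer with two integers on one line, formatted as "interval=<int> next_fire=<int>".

Answer: interval=19 next_fire=209

Derivation:
Op 1: register job_B */18 -> active={job_B:*/18}
Op 2: register job_E */18 -> active={job_B:*/18, job_E:*/18}
Op 3: register job_A */14 -> active={job_A:*/14, job_B:*/18, job_E:*/18}
Op 4: unregister job_E -> active={job_A:*/14, job_B:*/18}
Op 5: register job_E */4 -> active={job_A:*/14, job_B:*/18, job_E:*/4}
Op 6: register job_E */19 -> active={job_A:*/14, job_B:*/18, job_E:*/19}
Op 7: unregister job_A -> active={job_B:*/18, job_E:*/19}
Op 8: register job_E */19 -> active={job_B:*/18, job_E:*/19}
Final interval of job_E = 19
Next fire of job_E after T=194: (194//19+1)*19 = 209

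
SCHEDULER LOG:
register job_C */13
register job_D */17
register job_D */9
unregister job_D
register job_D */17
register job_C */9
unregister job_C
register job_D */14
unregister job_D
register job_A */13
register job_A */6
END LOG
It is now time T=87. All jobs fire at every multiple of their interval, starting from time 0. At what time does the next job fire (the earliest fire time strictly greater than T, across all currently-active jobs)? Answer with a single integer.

Op 1: register job_C */13 -> active={job_C:*/13}
Op 2: register job_D */17 -> active={job_C:*/13, job_D:*/17}
Op 3: register job_D */9 -> active={job_C:*/13, job_D:*/9}
Op 4: unregister job_D -> active={job_C:*/13}
Op 5: register job_D */17 -> active={job_C:*/13, job_D:*/17}
Op 6: register job_C */9 -> active={job_C:*/9, job_D:*/17}
Op 7: unregister job_C -> active={job_D:*/17}
Op 8: register job_D */14 -> active={job_D:*/14}
Op 9: unregister job_D -> active={}
Op 10: register job_A */13 -> active={job_A:*/13}
Op 11: register job_A */6 -> active={job_A:*/6}
  job_A: interval 6, next fire after T=87 is 90
Earliest fire time = 90 (job job_A)

Answer: 90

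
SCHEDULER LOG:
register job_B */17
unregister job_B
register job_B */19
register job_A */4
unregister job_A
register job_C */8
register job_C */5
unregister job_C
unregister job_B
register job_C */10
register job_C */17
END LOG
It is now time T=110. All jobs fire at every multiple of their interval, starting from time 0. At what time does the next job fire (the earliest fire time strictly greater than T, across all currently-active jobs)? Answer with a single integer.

Answer: 119

Derivation:
Op 1: register job_B */17 -> active={job_B:*/17}
Op 2: unregister job_B -> active={}
Op 3: register job_B */19 -> active={job_B:*/19}
Op 4: register job_A */4 -> active={job_A:*/4, job_B:*/19}
Op 5: unregister job_A -> active={job_B:*/19}
Op 6: register job_C */8 -> active={job_B:*/19, job_C:*/8}
Op 7: register job_C */5 -> active={job_B:*/19, job_C:*/5}
Op 8: unregister job_C -> active={job_B:*/19}
Op 9: unregister job_B -> active={}
Op 10: register job_C */10 -> active={job_C:*/10}
Op 11: register job_C */17 -> active={job_C:*/17}
  job_C: interval 17, next fire after T=110 is 119
Earliest fire time = 119 (job job_C)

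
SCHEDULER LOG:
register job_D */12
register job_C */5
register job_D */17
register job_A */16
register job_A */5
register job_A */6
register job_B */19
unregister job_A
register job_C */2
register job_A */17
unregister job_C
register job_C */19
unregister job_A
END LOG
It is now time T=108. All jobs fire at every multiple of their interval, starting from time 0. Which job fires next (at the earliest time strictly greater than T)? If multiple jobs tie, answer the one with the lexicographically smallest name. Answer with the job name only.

Answer: job_B

Derivation:
Op 1: register job_D */12 -> active={job_D:*/12}
Op 2: register job_C */5 -> active={job_C:*/5, job_D:*/12}
Op 3: register job_D */17 -> active={job_C:*/5, job_D:*/17}
Op 4: register job_A */16 -> active={job_A:*/16, job_C:*/5, job_D:*/17}
Op 5: register job_A */5 -> active={job_A:*/5, job_C:*/5, job_D:*/17}
Op 6: register job_A */6 -> active={job_A:*/6, job_C:*/5, job_D:*/17}
Op 7: register job_B */19 -> active={job_A:*/6, job_B:*/19, job_C:*/5, job_D:*/17}
Op 8: unregister job_A -> active={job_B:*/19, job_C:*/5, job_D:*/17}
Op 9: register job_C */2 -> active={job_B:*/19, job_C:*/2, job_D:*/17}
Op 10: register job_A */17 -> active={job_A:*/17, job_B:*/19, job_C:*/2, job_D:*/17}
Op 11: unregister job_C -> active={job_A:*/17, job_B:*/19, job_D:*/17}
Op 12: register job_C */19 -> active={job_A:*/17, job_B:*/19, job_C:*/19, job_D:*/17}
Op 13: unregister job_A -> active={job_B:*/19, job_C:*/19, job_D:*/17}
  job_B: interval 19, next fire after T=108 is 114
  job_C: interval 19, next fire after T=108 is 114
  job_D: interval 17, next fire after T=108 is 119
Earliest = 114, winner (lex tiebreak) = job_B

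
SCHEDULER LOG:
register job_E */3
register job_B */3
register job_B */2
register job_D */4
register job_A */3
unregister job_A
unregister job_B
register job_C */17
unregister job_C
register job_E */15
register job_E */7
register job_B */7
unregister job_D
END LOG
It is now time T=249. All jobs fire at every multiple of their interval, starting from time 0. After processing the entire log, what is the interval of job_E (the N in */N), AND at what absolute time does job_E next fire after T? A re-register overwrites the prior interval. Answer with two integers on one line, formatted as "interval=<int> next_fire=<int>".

Answer: interval=7 next_fire=252

Derivation:
Op 1: register job_E */3 -> active={job_E:*/3}
Op 2: register job_B */3 -> active={job_B:*/3, job_E:*/3}
Op 3: register job_B */2 -> active={job_B:*/2, job_E:*/3}
Op 4: register job_D */4 -> active={job_B:*/2, job_D:*/4, job_E:*/3}
Op 5: register job_A */3 -> active={job_A:*/3, job_B:*/2, job_D:*/4, job_E:*/3}
Op 6: unregister job_A -> active={job_B:*/2, job_D:*/4, job_E:*/3}
Op 7: unregister job_B -> active={job_D:*/4, job_E:*/3}
Op 8: register job_C */17 -> active={job_C:*/17, job_D:*/4, job_E:*/3}
Op 9: unregister job_C -> active={job_D:*/4, job_E:*/3}
Op 10: register job_E */15 -> active={job_D:*/4, job_E:*/15}
Op 11: register job_E */7 -> active={job_D:*/4, job_E:*/7}
Op 12: register job_B */7 -> active={job_B:*/7, job_D:*/4, job_E:*/7}
Op 13: unregister job_D -> active={job_B:*/7, job_E:*/7}
Final interval of job_E = 7
Next fire of job_E after T=249: (249//7+1)*7 = 252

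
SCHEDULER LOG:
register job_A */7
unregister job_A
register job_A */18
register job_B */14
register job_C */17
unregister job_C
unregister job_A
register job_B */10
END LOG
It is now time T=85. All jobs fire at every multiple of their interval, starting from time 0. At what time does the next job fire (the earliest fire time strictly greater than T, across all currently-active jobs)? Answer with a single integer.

Answer: 90

Derivation:
Op 1: register job_A */7 -> active={job_A:*/7}
Op 2: unregister job_A -> active={}
Op 3: register job_A */18 -> active={job_A:*/18}
Op 4: register job_B */14 -> active={job_A:*/18, job_B:*/14}
Op 5: register job_C */17 -> active={job_A:*/18, job_B:*/14, job_C:*/17}
Op 6: unregister job_C -> active={job_A:*/18, job_B:*/14}
Op 7: unregister job_A -> active={job_B:*/14}
Op 8: register job_B */10 -> active={job_B:*/10}
  job_B: interval 10, next fire after T=85 is 90
Earliest fire time = 90 (job job_B)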